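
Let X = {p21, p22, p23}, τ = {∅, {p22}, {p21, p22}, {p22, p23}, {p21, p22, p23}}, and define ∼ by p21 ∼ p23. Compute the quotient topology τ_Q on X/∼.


X/∼ = {[p21=p23], [p22]}; |τ_Q| = 3.

Equivalence classes: [p21=p23], [p22].
Quotient map π: X → X/∼ sends p21 ↦ [p21=p23], p22 ↦ [p22], p23 ↦ [p21=p23].
For each subset V ⊆ X/∼, compute π^{-1}(V) ⊆ X and check whether π^{-1}(V) ∈ τ. V is open in τ_Q iff π^{-1}(V) ∈ τ.
  V = {}: π^{-1}(V) = ∅ ∈ τ ✓.
  V = {[p21=p23]}: π^{-1}(V) = {p21, p23} ∉ τ ✗.
  V = {[p22]}: π^{-1}(V) = {p22} ∈ τ ✓.
  V = {[p21=p23], [p22]}: π^{-1}(V) = {p21, p22, p23} ∈ τ ✓.
Open sets in the quotient: τ_Q = {{}, {[p22]}, {[p21=p23], [p22]}} (3 elements).


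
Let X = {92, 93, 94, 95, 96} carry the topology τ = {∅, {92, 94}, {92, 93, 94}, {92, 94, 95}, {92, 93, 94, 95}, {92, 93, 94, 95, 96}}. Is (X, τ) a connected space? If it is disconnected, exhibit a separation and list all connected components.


(X, τ) is connected.

Find clopen sets (U ∈ τ with X ∖ U ∈ τ):
  U = ∅, X ∖ U = {92, 93, 94, 95, 96} — both open, so U is clopen.
  U = {92, 93, 94, 95, 96}, X ∖ U = ∅ — both open, so U is clopen.
Only trivial clopens (∅ and X) exist, so (X, τ) is connected.
Compute connected components by grouping points that agree on all clopens:
  component: {92, 93, 94, 95, 96}


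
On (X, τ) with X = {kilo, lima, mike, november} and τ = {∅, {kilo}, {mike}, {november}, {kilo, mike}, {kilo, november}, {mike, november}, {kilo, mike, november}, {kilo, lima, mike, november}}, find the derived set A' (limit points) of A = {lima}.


A' = ∅

For each x ∈ X, list the open sets U ∈ τ with x ∈ U, then check whether U ∩ (A ∖ {x}) ≠ ∅ for every such U.
  x = kilo: open {kilo} ∋ x has {kilo} ∩ (A ∖ {kilo}) = ∅, so x is NOT a limit point.
  x = lima: open {kilo, lima, mike, november} ∋ x has {kilo, lima, mike, november} ∩ (A ∖ {lima}) = ∅, so x is NOT a limit point.
  x = mike: open {mike} ∋ x has {mike} ∩ (A ∖ {mike}) = ∅, so x is NOT a limit point.
  x = november: open {november} ∋ x has {november} ∩ (A ∖ {november}) = ∅, so x is NOT a limit point.
Collecting: A' = ∅.


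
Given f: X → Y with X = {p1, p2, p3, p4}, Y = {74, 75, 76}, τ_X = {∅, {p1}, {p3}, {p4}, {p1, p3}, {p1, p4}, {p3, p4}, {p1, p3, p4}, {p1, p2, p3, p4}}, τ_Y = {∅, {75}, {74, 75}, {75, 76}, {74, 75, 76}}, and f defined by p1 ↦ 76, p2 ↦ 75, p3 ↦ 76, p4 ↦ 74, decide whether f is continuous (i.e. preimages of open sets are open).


f is NOT continuous.

Compute f^{-1}(U) for each U ∈ τ_Y:
  U = ∅: f^{-1}(U) = ∅ ∈ τ_X ✓.
  U = {75}: f^{-1}(U) = {p2} ∉ τ_X ✗.
  U = {74, 75}: f^{-1}(U) = {p2, p4} ∉ τ_X ✗.
  U = {75, 76}: f^{-1}(U) = {p1, p2, p3} ∉ τ_X ✗.
  U = {74, 75, 76}: f^{-1}(U) = {p1, p2, p3, p4} ∈ τ_X ✓.
Found U = {75} with f^{-1}(U) = {p2} not in τ_X. Therefore f is NOT continuous.


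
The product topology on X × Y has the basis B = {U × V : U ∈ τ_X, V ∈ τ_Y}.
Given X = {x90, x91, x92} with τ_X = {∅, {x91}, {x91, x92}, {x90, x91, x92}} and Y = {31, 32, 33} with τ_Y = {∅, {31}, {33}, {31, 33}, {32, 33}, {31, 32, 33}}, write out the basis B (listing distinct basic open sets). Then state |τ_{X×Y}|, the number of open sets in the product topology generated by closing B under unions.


Basis B = {∅ × ∅, {x91} × {31}, {x91} × {33}, {x91} × {31, 33}, {x91, x92} × {31}, {x91} × {32, 33}, {x91, x92} × {33}, {x90, x91, x92} × {31}, {x90, x91, x92} × {33}, {x91} × {31, 32, 33}, {x91, x92} × {31, 33}, {x91, x92} × {32, 33}, {x90, x91, x92} × {31, 33}, {x90, x91, x92} × {32, 33}, {x91, x92} × {31, 32, 33}, {x90, x91, x92} × {31, 32, 33}}; |τ_{X×Y}| = 40.

Enumerate products U × V with U ∈ τ_X, V ∈ τ_Y (deduplicated):
  ∅ × ∅ = {} (∅)
  {x91} × {31} = {(x91,31)}
  {x91} × {33} = {(x91,33)}
  {x91} × {31, 33} = {(x91,31), (x91,33)}
  {x91, x92} × {31} = {(x91,31), (x92,31)}
  {x91} × {32, 33} = {(x91,32), (x91,33)}
  {x91, x92} × {33} = {(x91,33), (x92,33)}
  {x90, x91, x92} × {31} = {(x90,31), (x91,31), (x92,31)}
  {x90, x91, x92} × {33} = {(x90,33), (x91,33), (x92,33)}
  {x91} × {31, 32, 33} = {(x91,31), (x91,32), (x91,33)}
  {x91, x92} × {31, 33} = {(x91,31), (x91,33), (x92,31), (x92,33)}
  {x91, x92} × {32, 33} = {(x91,32), (x91,33), (x92,32), (x92,33)}
  {x90, x91, x92} × {31, 33} = {(x90,31), (x90,33), (x91,31), (x91,33), (x92,31), (x92,33)}
  {x90, x91, x92} × {32, 33} = {(x90,32), (x90,33), (x91,32), (x91,33), (x92,32), (x92,33)}
  {x91, x92} × {31, 32, 33} = {(x91,31), (x91,32), (x91,33), (x92,31), (x92,32), (x92,33)}
  {x90, x91, x92} × {31, 32, 33} = {(x90,31), (x90,32), (x90,33), (x91,31), (x91,32), (x91,33), (x92,31), (x92,32), (x92,33)}
These 16 distinct sets form the basis B.
Close under arbitrary unions to get τ_{X×Y}; counting gives |τ_{X×Y}| = 40.


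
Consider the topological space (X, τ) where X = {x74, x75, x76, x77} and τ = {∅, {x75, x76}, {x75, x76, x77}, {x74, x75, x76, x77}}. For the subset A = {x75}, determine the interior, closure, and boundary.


int(A) = ∅, cl(A) = {x74, x75, x76, x77}, ∂A = {x74, x75, x76, x77}.

Closed sets in (X, τ) are complements of opens:
  closed(X, τ) = {∅, {x74}, {x74, x77}, {x74, x75, x76, x77}}.
int(A) = ⋃ {U ∈ τ : U ⊆ A}. Opens contained in A: ∅.
Taking the union of these: int(A) = ∅.
cl(A) = ⋂ {C closed : A ⊆ C}. Closed sets containing A: {x74, x75, x76, x77}.
Intersecting these: cl(A) = {x74, x75, x76, x77}.
∂A = cl(A) ∖ int(A) = {x74, x75, x76, x77} ∖ ∅ = {x74, x75, x76, x77}.


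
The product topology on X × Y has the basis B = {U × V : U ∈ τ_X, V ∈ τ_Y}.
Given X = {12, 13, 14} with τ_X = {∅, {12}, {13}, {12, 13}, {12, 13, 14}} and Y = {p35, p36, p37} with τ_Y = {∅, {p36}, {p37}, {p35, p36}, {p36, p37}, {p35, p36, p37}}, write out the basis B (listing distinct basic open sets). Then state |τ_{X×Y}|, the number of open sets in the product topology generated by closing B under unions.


Basis B = {∅ × ∅, {12} × {p36}, {12} × {p37}, {13} × {p36}, {13} × {p37}, {12} × {p35, p36}, {12} × {p36, p37}, {12, 13} × {p36}, {12, 13} × {p37}, {13} × {p35, p36}, {13} × {p36, p37}, {12} × {p35, p36, p37}, {12, 13, 14} × {p36}, {12, 13, 14} × {p37}, {13} × {p35, p36, p37}, {12, 13} × {p35, p36}, {12, 13} × {p36, p37}, {12, 13} × {p35, p36, p37}, {12, 13, 14} × {p35, p36}, {12, 13, 14} × {p36, p37}, {12, 13, 14} × {p35, p36, p37}}; |τ_{X×Y}| = 70.

Enumerate products U × V with U ∈ τ_X, V ∈ τ_Y (deduplicated):
  ∅ × ∅ = {} (∅)
  {12} × {p36} = {(12,p36)}
  {12} × {p37} = {(12,p37)}
  {13} × {p36} = {(13,p36)}
  {13} × {p37} = {(13,p37)}
  {12} × {p35, p36} = {(12,p35), (12,p36)}
  {12} × {p36, p37} = {(12,p36), (12,p37)}
  {12, 13} × {p36} = {(12,p36), (13,p36)}
  {12, 13} × {p37} = {(12,p37), (13,p37)}
  {13} × {p35, p36} = {(13,p35), (13,p36)}
  {13} × {p36, p37} = {(13,p36), (13,p37)}
  {12} × {p35, p36, p37} = {(12,p35), (12,p36), (12,p37)}
  {12, 13, 14} × {p36} = {(12,p36), (13,p36), (14,p36)}
  {12, 13, 14} × {p37} = {(12,p37), (13,p37), (14,p37)}
  {13} × {p35, p36, p37} = {(13,p35), (13,p36), (13,p37)}
  {12, 13} × {p35, p36} = {(12,p35), (12,p36), (13,p35), (13,p36)}
  {12, 13} × {p36, p37} = {(12,p36), (12,p37), (13,p36), (13,p37)}
  {12, 13} × {p35, p36, p37} = {(12,p35), (12,p36), (12,p37), (13,p35), (13,p36), (13,p37)}
  {12, 13, 14} × {p35, p36} = {(12,p35), (12,p36), (13,p35), (13,p36), (14,p35), (14,p36)}
  {12, 13, 14} × {p36, p37} = {(12,p36), (12,p37), (13,p36), (13,p37), (14,p36), (14,p37)}
  {12, 13, 14} × {p35, p36, p37} = {(12,p35), (12,p36), (12,p37), (13,p35), (13,p36), (13,p37), (14,p35), (14,p36), (14,p37)}
These 21 distinct sets form the basis B.
Close under arbitrary unions to get τ_{X×Y}; counting gives |τ_{X×Y}| = 70.


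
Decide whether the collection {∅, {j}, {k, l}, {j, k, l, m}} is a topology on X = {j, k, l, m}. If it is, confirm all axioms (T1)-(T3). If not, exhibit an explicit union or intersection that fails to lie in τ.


τ is NOT a topology on X.

Axiom (T1): ∅ ∈ τ? Yes; X ∈ τ? Yes.
Axiom (T2/T3): check pairwise unions and intersections of members of τ.
Counterexample for (T2): {j} ∪ {k, l} = {j, k, l} ∉ τ. Therefore τ is NOT a topology.


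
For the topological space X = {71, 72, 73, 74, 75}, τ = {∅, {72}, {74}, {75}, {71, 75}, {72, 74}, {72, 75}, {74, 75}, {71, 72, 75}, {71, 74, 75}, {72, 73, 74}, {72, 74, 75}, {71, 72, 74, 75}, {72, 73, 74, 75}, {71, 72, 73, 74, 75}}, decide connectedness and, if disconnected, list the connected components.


(X, τ) is disconnected; components = [{71, 75}, {72, 73, 74}].

Find clopen sets (U ∈ τ with X ∖ U ∈ τ):
  U = ∅, X ∖ U = {71, 72, 73, 74, 75} — both open, so U is clopen.
  U = {71, 75}, X ∖ U = {72, 73, 74} — both open, so U is clopen.
  U = {72, 73, 74}, X ∖ U = {71, 75} — both open, so U is clopen.
  U = {71, 72, 73, 74, 75}, X ∖ U = ∅ — both open, so U is clopen.
Nontrivial clopen(s) exist: e.g. {71, 75}. So (X, τ) is disconnected.
Compute connected components by grouping points that agree on all clopens:
  component: {71, 75}
  component: {72, 73, 74}


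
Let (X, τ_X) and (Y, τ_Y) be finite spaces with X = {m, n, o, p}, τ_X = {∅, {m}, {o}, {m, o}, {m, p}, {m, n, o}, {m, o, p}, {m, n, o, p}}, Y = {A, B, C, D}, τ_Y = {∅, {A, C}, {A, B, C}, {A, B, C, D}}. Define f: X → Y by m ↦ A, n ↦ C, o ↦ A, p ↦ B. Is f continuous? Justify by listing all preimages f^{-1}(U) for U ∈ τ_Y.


f IS continuous.

Compute f^{-1}(U) for each U ∈ τ_Y:
  U = ∅: f^{-1}(U) = ∅ ∈ τ_X ✓.
  U = {A, C}: f^{-1}(U) = {m, n, o} ∈ τ_X ✓.
  U = {A, B, C}: f^{-1}(U) = {m, n, o, p} ∈ τ_X ✓.
  U = {A, B, C, D}: f^{-1}(U) = {m, n, o, p} ∈ τ_X ✓.
Every preimage lies in τ_X, so f IS continuous.


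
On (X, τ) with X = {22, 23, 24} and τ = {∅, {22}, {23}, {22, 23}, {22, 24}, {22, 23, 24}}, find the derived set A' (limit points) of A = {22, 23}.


A' = {24}

For each x ∈ X, list the open sets U ∈ τ with x ∈ U, then check whether U ∩ (A ∖ {x}) ≠ ∅ for every such U.
  x = 22: open {22} ∋ x has {22} ∩ (A ∖ {22}) = ∅, so x is NOT a limit point.
  x = 23: open {23} ∋ x has {23} ∩ (A ∖ {23}) = ∅, so x is NOT a limit point.
  x = 24: opens ∋ x are {22, 24}, {22, 23, 24}; each meets A ∖ {24}, so x IS a limit point.
Collecting: A' = {24}.


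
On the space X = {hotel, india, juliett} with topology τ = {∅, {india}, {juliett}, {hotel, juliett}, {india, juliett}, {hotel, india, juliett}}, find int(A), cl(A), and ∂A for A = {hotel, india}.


int(A) = {india}, cl(A) = {hotel, india}, ∂A = {hotel}.

Closed sets in (X, τ) are complements of opens:
  closed(X, τ) = {∅, {hotel}, {india}, {hotel, india}, {hotel, juliett}, {hotel, india, juliett}}.
int(A) = ⋃ {U ∈ τ : U ⊆ A}. Opens contained in A: ∅, {india}.
Taking the union of these: int(A) = {india}.
cl(A) = ⋂ {C closed : A ⊆ C}. Closed sets containing A: {hotel, india}, {hotel, india, juliett}.
Intersecting these: cl(A) = {hotel, india}.
∂A = cl(A) ∖ int(A) = {hotel, india} ∖ {india} = {hotel}.


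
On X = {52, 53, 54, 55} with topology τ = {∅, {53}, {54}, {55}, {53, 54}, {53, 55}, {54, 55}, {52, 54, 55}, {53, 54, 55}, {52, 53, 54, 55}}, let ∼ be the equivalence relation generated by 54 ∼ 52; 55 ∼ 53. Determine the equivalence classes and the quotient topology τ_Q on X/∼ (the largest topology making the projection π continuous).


X/∼ = {[52=54], [53=55]}; |τ_Q| = 3.

Equivalence classes: [52=54], [53=55].
Quotient map π: X → X/∼ sends 52 ↦ [52=54], 53 ↦ [53=55], 54 ↦ [52=54], 55 ↦ [53=55].
For each subset V ⊆ X/∼, compute π^{-1}(V) ⊆ X and check whether π^{-1}(V) ∈ τ. V is open in τ_Q iff π^{-1}(V) ∈ τ.
  V = {}: π^{-1}(V) = ∅ ∈ τ ✓.
  V = {[52=54]}: π^{-1}(V) = {52, 54} ∉ τ ✗.
  V = {[53=55]}: π^{-1}(V) = {53, 55} ∈ τ ✓.
  V = {[52=54], [53=55]}: π^{-1}(V) = {52, 53, 54, 55} ∈ τ ✓.
Open sets in the quotient: τ_Q = {{}, {[53=55]}, {[52=54], [53=55]}} (3 elements).


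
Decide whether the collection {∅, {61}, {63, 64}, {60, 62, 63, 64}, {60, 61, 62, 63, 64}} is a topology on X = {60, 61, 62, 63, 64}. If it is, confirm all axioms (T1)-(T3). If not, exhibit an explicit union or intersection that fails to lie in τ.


τ is NOT a topology on X.

Axiom (T1): ∅ ∈ τ? Yes; X ∈ τ? Yes.
Axiom (T2/T3): check pairwise unions and intersections of members of τ.
Counterexample for (T2): {61} ∪ {63, 64} = {61, 63, 64} ∉ τ. Therefore τ is NOT a topology.


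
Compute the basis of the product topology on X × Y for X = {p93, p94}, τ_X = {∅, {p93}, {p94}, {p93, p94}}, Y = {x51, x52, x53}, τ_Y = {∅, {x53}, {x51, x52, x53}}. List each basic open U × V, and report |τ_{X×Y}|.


Basis B = {∅ × ∅, {p93} × {x53}, {p94} × {x53}, {p93, p94} × {x53}, {p93} × {x51, x52, x53}, {p94} × {x51, x52, x53}, {p93, p94} × {x51, x52, x53}}; |τ_{X×Y}| = 9.

Enumerate products U × V with U ∈ τ_X, V ∈ τ_Y (deduplicated):
  ∅ × ∅ = {} (∅)
  {p93} × {x53} = {(p93,x53)}
  {p94} × {x53} = {(p94,x53)}
  {p93, p94} × {x53} = {(p93,x53), (p94,x53)}
  {p93} × {x51, x52, x53} = {(p93,x51), (p93,x52), (p93,x53)}
  {p94} × {x51, x52, x53} = {(p94,x51), (p94,x52), (p94,x53)}
  {p93, p94} × {x51, x52, x53} = {(p93,x51), (p93,x52), (p93,x53), (p94,x51), (p94,x52), (p94,x53)}
These 7 distinct sets form the basis B.
Close under arbitrary unions to get τ_{X×Y}; counting gives |τ_{X×Y}| = 9.


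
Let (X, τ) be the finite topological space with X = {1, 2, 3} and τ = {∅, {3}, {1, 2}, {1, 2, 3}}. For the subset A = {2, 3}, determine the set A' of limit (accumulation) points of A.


A' = {1}

For each x ∈ X, list the open sets U ∈ τ with x ∈ U, then check whether U ∩ (A ∖ {x}) ≠ ∅ for every such U.
  x = 1: opens ∋ x are {1, 2}, {1, 2, 3}; each meets A ∖ {1}, so x IS a limit point.
  x = 2: open {1, 2} ∋ x has {1, 2} ∩ (A ∖ {2}) = ∅, so x is NOT a limit point.
  x = 3: open {3} ∋ x has {3} ∩ (A ∖ {3}) = ∅, so x is NOT a limit point.
Collecting: A' = {1}.


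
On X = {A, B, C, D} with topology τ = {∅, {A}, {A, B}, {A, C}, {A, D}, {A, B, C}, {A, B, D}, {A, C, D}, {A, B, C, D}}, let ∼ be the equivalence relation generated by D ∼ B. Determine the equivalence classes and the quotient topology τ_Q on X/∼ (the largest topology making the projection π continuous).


X/∼ = {[A], [B=D], [C]}; |τ_Q| = 5.

Equivalence classes: [A], [B=D], [C].
Quotient map π: X → X/∼ sends A ↦ [A], B ↦ [B=D], C ↦ [C], D ↦ [B=D].
For each subset V ⊆ X/∼, compute π^{-1}(V) ⊆ X and check whether π^{-1}(V) ∈ τ. V is open in τ_Q iff π^{-1}(V) ∈ τ.
  V = {}: π^{-1}(V) = ∅ ∈ τ ✓.
  V = {[A]}: π^{-1}(V) = {A} ∈ τ ✓.
  V = {[B=D]}: π^{-1}(V) = {B, D} ∉ τ ✗.
  V = {[A], [B=D]}: π^{-1}(V) = {A, B, D} ∈ τ ✓.
  V = {[C]}: π^{-1}(V) = {C} ∉ τ ✗.
  V = {[A], [C]}: π^{-1}(V) = {A, C} ∈ τ ✓.
  V = {[B=D], [C]}: π^{-1}(V) = {B, C, D} ∉ τ ✗.
  V = {[A], [B=D], [C]}: π^{-1}(V) = {A, B, C, D} ∈ τ ✓.
Open sets in the quotient: τ_Q = {{}, {[A]}, {[A], [B=D]}, {[A], [C]}, {[A], [B=D], [C]}} (5 elements).


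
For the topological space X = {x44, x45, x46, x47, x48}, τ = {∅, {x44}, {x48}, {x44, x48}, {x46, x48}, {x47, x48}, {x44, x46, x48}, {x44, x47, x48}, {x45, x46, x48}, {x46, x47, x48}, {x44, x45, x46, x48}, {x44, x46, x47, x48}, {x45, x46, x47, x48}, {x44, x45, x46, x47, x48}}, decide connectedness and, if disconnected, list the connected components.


(X, τ) is disconnected; components = [{x44}, {x45, x46, x47, x48}].

Find clopen sets (U ∈ τ with X ∖ U ∈ τ):
  U = ∅, X ∖ U = {x44, x45, x46, x47, x48} — both open, so U is clopen.
  U = {x44}, X ∖ U = {x45, x46, x47, x48} — both open, so U is clopen.
  U = {x45, x46, x47, x48}, X ∖ U = {x44} — both open, so U is clopen.
  U = {x44, x45, x46, x47, x48}, X ∖ U = ∅ — both open, so U is clopen.
Nontrivial clopen(s) exist: e.g. {x44}. So (X, τ) is disconnected.
Compute connected components by grouping points that agree on all clopens:
  component: {x44}
  component: {x45, x46, x47, x48}


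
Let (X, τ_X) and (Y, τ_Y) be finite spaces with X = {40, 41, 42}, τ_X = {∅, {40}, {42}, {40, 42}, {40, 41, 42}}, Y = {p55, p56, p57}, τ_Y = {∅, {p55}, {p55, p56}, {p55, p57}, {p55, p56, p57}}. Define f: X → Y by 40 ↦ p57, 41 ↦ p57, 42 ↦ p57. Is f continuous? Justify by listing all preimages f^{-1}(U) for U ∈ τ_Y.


f IS continuous.

Compute f^{-1}(U) for each U ∈ τ_Y:
  U = ∅: f^{-1}(U) = ∅ ∈ τ_X ✓.
  U = {p55}: f^{-1}(U) = ∅ ∈ τ_X ✓.
  U = {p55, p56}: f^{-1}(U) = ∅ ∈ τ_X ✓.
  U = {p55, p57}: f^{-1}(U) = {40, 41, 42} ∈ τ_X ✓.
  U = {p55, p56, p57}: f^{-1}(U) = {40, 41, 42} ∈ τ_X ✓.
Every preimage lies in τ_X, so f IS continuous.


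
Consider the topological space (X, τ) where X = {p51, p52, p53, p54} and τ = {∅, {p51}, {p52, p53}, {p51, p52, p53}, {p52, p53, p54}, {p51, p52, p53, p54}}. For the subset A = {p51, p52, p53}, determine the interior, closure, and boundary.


int(A) = {p51, p52, p53}, cl(A) = {p51, p52, p53, p54}, ∂A = {p54}.

Closed sets in (X, τ) are complements of opens:
  closed(X, τ) = {∅, {p51}, {p54}, {p51, p54}, {p52, p53, p54}, {p51, p52, p53, p54}}.
int(A) = ⋃ {U ∈ τ : U ⊆ A}. Opens contained in A: ∅, {p51}, {p52, p53}, {p51, p52, p53}.
Taking the union of these: int(A) = {p51, p52, p53}.
cl(A) = ⋂ {C closed : A ⊆ C}. Closed sets containing A: {p51, p52, p53, p54}.
Intersecting these: cl(A) = {p51, p52, p53, p54}.
∂A = cl(A) ∖ int(A) = {p51, p52, p53, p54} ∖ {p51, p52, p53} = {p54}.


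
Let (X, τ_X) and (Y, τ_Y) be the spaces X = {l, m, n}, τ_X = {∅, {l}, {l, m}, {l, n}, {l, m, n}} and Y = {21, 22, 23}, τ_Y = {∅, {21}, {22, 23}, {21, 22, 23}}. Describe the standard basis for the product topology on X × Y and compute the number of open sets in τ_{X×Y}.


Basis B = {∅ × ∅, {l} × {21}, {l, m} × {21}, {l, n} × {21}, {l} × {22, 23}, {l} × {21, 22, 23}, {l, m, n} × {21}, {l, m} × {22, 23}, {l, n} × {22, 23}, {l, m} × {21, 22, 23}, {l, n} × {21, 22, 23}, {l, m, n} × {22, 23}, {l, m, n} × {21, 22, 23}}; |τ_{X×Y}| = 25.

Enumerate products U × V with U ∈ τ_X, V ∈ τ_Y (deduplicated):
  ∅ × ∅ = {} (∅)
  {l} × {21} = {(l,21)}
  {l, m} × {21} = {(l,21), (m,21)}
  {l, n} × {21} = {(l,21), (n,21)}
  {l} × {22, 23} = {(l,22), (l,23)}
  {l} × {21, 22, 23} = {(l,21), (l,22), (l,23)}
  {l, m, n} × {21} = {(l,21), (m,21), (n,21)}
  {l, m} × {22, 23} = {(l,22), (l,23), (m,22), (m,23)}
  {l, n} × {22, 23} = {(l,22), (l,23), (n,22), (n,23)}
  {l, m} × {21, 22, 23} = {(l,21), (l,22), (l,23), (m,21), (m,22), (m,23)}
  {l, n} × {21, 22, 23} = {(l,21), (l,22), (l,23), (n,21), (n,22), (n,23)}
  {l, m, n} × {22, 23} = {(l,22), (l,23), (m,22), (m,23), (n,22), (n,23)}
  {l, m, n} × {21, 22, 23} = {(l,21), (l,22), (l,23), (m,21), (m,22), (m,23), (n,21), (n,22), (n,23)}
These 13 distinct sets form the basis B.
Close under arbitrary unions to get τ_{X×Y}; counting gives |τ_{X×Y}| = 25.


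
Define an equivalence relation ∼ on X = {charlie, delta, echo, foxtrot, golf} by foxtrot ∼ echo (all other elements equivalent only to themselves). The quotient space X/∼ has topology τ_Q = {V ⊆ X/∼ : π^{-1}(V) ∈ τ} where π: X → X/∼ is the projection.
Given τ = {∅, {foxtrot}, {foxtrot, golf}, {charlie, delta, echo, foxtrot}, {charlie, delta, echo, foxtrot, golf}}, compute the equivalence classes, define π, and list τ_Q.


X/∼ = {[charlie], [delta], [echo=foxtrot], [golf]}; |τ_Q| = 3.

Equivalence classes: [charlie], [delta], [echo=foxtrot], [golf].
Quotient map π: X → X/∼ sends charlie ↦ [charlie], delta ↦ [delta], echo ↦ [echo=foxtrot], foxtrot ↦ [echo=foxtrot], golf ↦ [golf].
For each subset V ⊆ X/∼, compute π^{-1}(V) ⊆ X and check whether π^{-1}(V) ∈ τ. V is open in τ_Q iff π^{-1}(V) ∈ τ.
  V = {}: π^{-1}(V) = ∅ ∈ τ ✓.
  V = {[charlie]}: π^{-1}(V) = {charlie} ∉ τ ✗.
  V = {[delta]}: π^{-1}(V) = {delta} ∉ τ ✗.
  V = {[charlie], [delta]}: π^{-1}(V) = {charlie, delta} ∉ τ ✗.
  V = {[echo=foxtrot]}: π^{-1}(V) = {echo, foxtrot} ∉ τ ✗.
  V = {[charlie], [echo=foxtrot]}: π^{-1}(V) = {charlie, echo, foxtrot} ∉ τ ✗.
  V = {[delta], [echo=foxtrot]}: π^{-1}(V) = {delta, echo, foxtrot} ∉ τ ✗.
  V = {[charlie], [delta], [echo=foxtrot]}: π^{-1}(V) = {charlie, delta, echo, foxtrot} ∈ τ ✓.
  V = {[golf]}: π^{-1}(V) = {golf} ∉ τ ✗.
  V = {[charlie], [golf]}: π^{-1}(V) = {charlie, golf} ∉ τ ✗.
  V = {[delta], [golf]}: π^{-1}(V) = {delta, golf} ∉ τ ✗.
  V = {[charlie], [delta], [golf]}: π^{-1}(V) = {charlie, delta, golf} ∉ τ ✗.
  V = {[echo=foxtrot], [golf]}: π^{-1}(V) = {echo, foxtrot, golf} ∉ τ ✗.
  V = {[charlie], [echo=foxtrot], [golf]}: π^{-1}(V) = {charlie, echo, foxtrot, golf} ∉ τ ✗.
  V = {[delta], [echo=foxtrot], [golf]}: π^{-1}(V) = {delta, echo, foxtrot, golf} ∉ τ ✗.
  V = {[charlie], [delta], [echo=foxtrot], [golf]}: π^{-1}(V) = {charlie, delta, echo, foxtrot, golf} ∈ τ ✓.
Open sets in the quotient: τ_Q = {{}, {[charlie], [delta], [echo=foxtrot]}, {[charlie], [delta], [echo=foxtrot], [golf]}} (3 elements).


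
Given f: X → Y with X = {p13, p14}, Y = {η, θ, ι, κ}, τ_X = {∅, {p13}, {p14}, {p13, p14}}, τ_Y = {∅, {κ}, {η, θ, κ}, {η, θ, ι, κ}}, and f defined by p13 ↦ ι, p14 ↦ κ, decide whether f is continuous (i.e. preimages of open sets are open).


f IS continuous.

Compute f^{-1}(U) for each U ∈ τ_Y:
  U = ∅: f^{-1}(U) = ∅ ∈ τ_X ✓.
  U = {κ}: f^{-1}(U) = {p14} ∈ τ_X ✓.
  U = {η, θ, κ}: f^{-1}(U) = {p14} ∈ τ_X ✓.
  U = {η, θ, ι, κ}: f^{-1}(U) = {p13, p14} ∈ τ_X ✓.
Every preimage lies in τ_X, so f IS continuous.


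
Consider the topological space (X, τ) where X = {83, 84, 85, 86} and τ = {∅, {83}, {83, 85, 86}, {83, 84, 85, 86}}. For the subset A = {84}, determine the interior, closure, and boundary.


int(A) = ∅, cl(A) = {84}, ∂A = {84}.

Closed sets in (X, τ) are complements of opens:
  closed(X, τ) = {∅, {84}, {84, 85, 86}, {83, 84, 85, 86}}.
int(A) = ⋃ {U ∈ τ : U ⊆ A}. Opens contained in A: ∅.
Taking the union of these: int(A) = ∅.
cl(A) = ⋂ {C closed : A ⊆ C}. Closed sets containing A: {84}, {84, 85, 86}, {83, 84, 85, 86}.
Intersecting these: cl(A) = {84}.
∂A = cl(A) ∖ int(A) = {84} ∖ ∅ = {84}.


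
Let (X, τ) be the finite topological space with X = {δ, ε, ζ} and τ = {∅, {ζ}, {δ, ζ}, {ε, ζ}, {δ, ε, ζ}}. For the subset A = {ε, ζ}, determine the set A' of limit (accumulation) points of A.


A' = {δ, ε}

For each x ∈ X, list the open sets U ∈ τ with x ∈ U, then check whether U ∩ (A ∖ {x}) ≠ ∅ for every such U.
  x = δ: opens ∋ x are {δ, ζ}, {δ, ε, ζ}; each meets A ∖ {δ}, so x IS a limit point.
  x = ε: opens ∋ x are {ε, ζ}, {δ, ε, ζ}; each meets A ∖ {ε}, so x IS a limit point.
  x = ζ: open {ζ} ∋ x has {ζ} ∩ (A ∖ {ζ}) = ∅, so x is NOT a limit point.
Collecting: A' = {δ, ε}.


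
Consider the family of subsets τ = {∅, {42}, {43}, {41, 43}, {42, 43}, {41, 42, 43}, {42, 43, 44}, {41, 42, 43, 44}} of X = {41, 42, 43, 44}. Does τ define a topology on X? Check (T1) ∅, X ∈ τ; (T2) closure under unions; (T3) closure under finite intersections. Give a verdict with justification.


τ IS a topology on X.

Axiom (T1): ∅ ∈ τ? Yes; X ∈ τ? Yes.
Axiom (T2/T3): check pairwise unions and intersections of members of τ.
All pairwise intersections and unions checked — each lies in τ. Therefore τ satisfies (T1), (T2), (T3): it IS a topology on X.


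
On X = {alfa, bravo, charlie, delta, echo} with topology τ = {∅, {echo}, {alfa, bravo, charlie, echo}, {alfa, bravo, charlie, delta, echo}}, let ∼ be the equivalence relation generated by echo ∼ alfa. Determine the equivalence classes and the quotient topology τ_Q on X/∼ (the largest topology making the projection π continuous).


X/∼ = {[alfa=echo], [bravo], [charlie], [delta]}; |τ_Q| = 3.

Equivalence classes: [alfa=echo], [bravo], [charlie], [delta].
Quotient map π: X → X/∼ sends alfa ↦ [alfa=echo], bravo ↦ [bravo], charlie ↦ [charlie], delta ↦ [delta], echo ↦ [alfa=echo].
For each subset V ⊆ X/∼, compute π^{-1}(V) ⊆ X and check whether π^{-1}(V) ∈ τ. V is open in τ_Q iff π^{-1}(V) ∈ τ.
  V = {}: π^{-1}(V) = ∅ ∈ τ ✓.
  V = {[alfa=echo]}: π^{-1}(V) = {alfa, echo} ∉ τ ✗.
  V = {[bravo]}: π^{-1}(V) = {bravo} ∉ τ ✗.
  V = {[alfa=echo], [bravo]}: π^{-1}(V) = {alfa, bravo, echo} ∉ τ ✗.
  V = {[charlie]}: π^{-1}(V) = {charlie} ∉ τ ✗.
  V = {[alfa=echo], [charlie]}: π^{-1}(V) = {alfa, charlie, echo} ∉ τ ✗.
  V = {[bravo], [charlie]}: π^{-1}(V) = {bravo, charlie} ∉ τ ✗.
  V = {[alfa=echo], [bravo], [charlie]}: π^{-1}(V) = {alfa, bravo, charlie, echo} ∈ τ ✓.
  V = {[delta]}: π^{-1}(V) = {delta} ∉ τ ✗.
  V = {[alfa=echo], [delta]}: π^{-1}(V) = {alfa, delta, echo} ∉ τ ✗.
  V = {[bravo], [delta]}: π^{-1}(V) = {bravo, delta} ∉ τ ✗.
  V = {[alfa=echo], [bravo], [delta]}: π^{-1}(V) = {alfa, bravo, delta, echo} ∉ τ ✗.
  V = {[charlie], [delta]}: π^{-1}(V) = {charlie, delta} ∉ τ ✗.
  V = {[alfa=echo], [charlie], [delta]}: π^{-1}(V) = {alfa, charlie, delta, echo} ∉ τ ✗.
  V = {[bravo], [charlie], [delta]}: π^{-1}(V) = {bravo, charlie, delta} ∉ τ ✗.
  V = {[alfa=echo], [bravo], [charlie], [delta]}: π^{-1}(V) = {alfa, bravo, charlie, delta, echo} ∈ τ ✓.
Open sets in the quotient: τ_Q = {{}, {[alfa=echo], [bravo], [charlie]}, {[alfa=echo], [bravo], [charlie], [delta]}} (3 elements).


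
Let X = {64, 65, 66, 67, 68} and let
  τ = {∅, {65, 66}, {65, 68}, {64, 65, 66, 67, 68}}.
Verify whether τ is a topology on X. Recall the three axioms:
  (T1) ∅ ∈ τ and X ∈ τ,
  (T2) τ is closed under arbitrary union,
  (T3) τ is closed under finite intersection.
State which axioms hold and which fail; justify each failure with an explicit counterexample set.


τ is NOT a topology on X.

Axiom (T1): ∅ ∈ τ? Yes; X ∈ τ? Yes.
Axiom (T2/T3): check pairwise unions and intersections of members of τ.
Counterexample for (T3): {65, 66} ∩ {65, 68} = {65} ∉ τ. Therefore τ is NOT a topology.


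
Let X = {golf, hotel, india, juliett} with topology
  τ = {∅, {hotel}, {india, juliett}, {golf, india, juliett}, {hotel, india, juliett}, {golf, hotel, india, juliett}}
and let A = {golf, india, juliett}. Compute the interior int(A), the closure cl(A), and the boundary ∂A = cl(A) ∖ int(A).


int(A) = {golf, india, juliett}, cl(A) = {golf, india, juliett}, ∂A = ∅.

Closed sets in (X, τ) are complements of opens:
  closed(X, τ) = {∅, {golf}, {hotel}, {golf, hotel}, {golf, india, juliett}, {golf, hotel, india, juliett}}.
int(A) = ⋃ {U ∈ τ : U ⊆ A}. Opens contained in A: ∅, {india, juliett}, {golf, india, juliett}.
Taking the union of these: int(A) = {golf, india, juliett}.
cl(A) = ⋂ {C closed : A ⊆ C}. Closed sets containing A: {golf, india, juliett}, {golf, hotel, india, juliett}.
Intersecting these: cl(A) = {golf, india, juliett}.
∂A = cl(A) ∖ int(A) = {golf, india, juliett} ∖ {golf, india, juliett} = ∅.


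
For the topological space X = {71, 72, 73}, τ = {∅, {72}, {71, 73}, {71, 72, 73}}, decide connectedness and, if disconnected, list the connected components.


(X, τ) is disconnected; components = [{72}, {71, 73}].

Find clopen sets (U ∈ τ with X ∖ U ∈ τ):
  U = ∅, X ∖ U = {71, 72, 73} — both open, so U is clopen.
  U = {72}, X ∖ U = {71, 73} — both open, so U is clopen.
  U = {71, 73}, X ∖ U = {72} — both open, so U is clopen.
  U = {71, 72, 73}, X ∖ U = ∅ — both open, so U is clopen.
Nontrivial clopen(s) exist: e.g. {72}. So (X, τ) is disconnected.
Compute connected components by grouping points that agree on all clopens:
  component: {72}
  component: {71, 73}


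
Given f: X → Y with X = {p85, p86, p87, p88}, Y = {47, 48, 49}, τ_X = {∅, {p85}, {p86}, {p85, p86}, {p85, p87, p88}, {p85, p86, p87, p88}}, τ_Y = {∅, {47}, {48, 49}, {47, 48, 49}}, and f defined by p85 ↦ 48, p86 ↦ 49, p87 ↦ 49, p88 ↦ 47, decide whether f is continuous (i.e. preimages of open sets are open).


f is NOT continuous.

Compute f^{-1}(U) for each U ∈ τ_Y:
  U = ∅: f^{-1}(U) = ∅ ∈ τ_X ✓.
  U = {47}: f^{-1}(U) = {p88} ∉ τ_X ✗.
  U = {48, 49}: f^{-1}(U) = {p85, p86, p87} ∉ τ_X ✗.
  U = {47, 48, 49}: f^{-1}(U) = {p85, p86, p87, p88} ∈ τ_X ✓.
Found U = {47} with f^{-1}(U) = {p88} not in τ_X. Therefore f is NOT continuous.


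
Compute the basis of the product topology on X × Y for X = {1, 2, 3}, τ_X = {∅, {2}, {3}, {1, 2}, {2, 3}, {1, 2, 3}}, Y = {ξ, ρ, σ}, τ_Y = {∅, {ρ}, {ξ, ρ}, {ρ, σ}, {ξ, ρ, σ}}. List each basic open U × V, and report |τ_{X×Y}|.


Basis B = {∅ × ∅, {2} × {ρ}, {3} × {ρ}, {1, 2} × {ρ}, {2} × {ξ, ρ}, {2} × {ρ, σ}, {2, 3} × {ρ}, {3} × {ξ, ρ}, {3} × {ρ, σ}, {1, 2, 3} × {ρ}, {2} × {ξ, ρ, σ}, {3} × {ξ, ρ, σ}, {1, 2} × {ξ, ρ}, {1, 2} × {ρ, σ}, {2, 3} × {ξ, ρ}, {2, 3} × {ρ, σ}, {1, 2} × {ξ, ρ, σ}, {1, 2, 3} × {ξ, ρ}, {1, 2, 3} × {ρ, σ}, {2, 3} × {ξ, ρ, σ}, {1, 2, 3} × {ξ, ρ, σ}}; |τ_{X×Y}| = 70.

Enumerate products U × V with U ∈ τ_X, V ∈ τ_Y (deduplicated):
  ∅ × ∅ = {} (∅)
  {2} × {ρ} = {(2,ρ)}
  {3} × {ρ} = {(3,ρ)}
  {1, 2} × {ρ} = {(1,ρ), (2,ρ)}
  {2} × {ξ, ρ} = {(2,ξ), (2,ρ)}
  {2} × {ρ, σ} = {(2,ρ), (2,σ)}
  {2, 3} × {ρ} = {(2,ρ), (3,ρ)}
  {3} × {ξ, ρ} = {(3,ξ), (3,ρ)}
  {3} × {ρ, σ} = {(3,ρ), (3,σ)}
  {1, 2, 3} × {ρ} = {(1,ρ), (2,ρ), (3,ρ)}
  {2} × {ξ, ρ, σ} = {(2,ξ), (2,ρ), (2,σ)}
  {3} × {ξ, ρ, σ} = {(3,ξ), (3,ρ), (3,σ)}
  {1, 2} × {ξ, ρ} = {(1,ξ), (1,ρ), (2,ξ), (2,ρ)}
  {1, 2} × {ρ, σ} = {(1,ρ), (1,σ), (2,ρ), (2,σ)}
  {2, 3} × {ξ, ρ} = {(2,ξ), (2,ρ), (3,ξ), (3,ρ)}
  {2, 3} × {ρ, σ} = {(2,ρ), (2,σ), (3,ρ), (3,σ)}
  {1, 2} × {ξ, ρ, σ} = {(1,ξ), (1,ρ), (1,σ), (2,ξ), (2,ρ), (2,σ)}
  {1, 2, 3} × {ξ, ρ} = {(1,ξ), (1,ρ), (2,ξ), (2,ρ), (3,ξ), (3,ρ)}
  {1, 2, 3} × {ρ, σ} = {(1,ρ), (1,σ), (2,ρ), (2,σ), (3,ρ), (3,σ)}
  {2, 3} × {ξ, ρ, σ} = {(2,ξ), (2,ρ), (2,σ), (3,ξ), (3,ρ), (3,σ)}
  {1, 2, 3} × {ξ, ρ, σ} = {(1,ξ), (1,ρ), (1,σ), (2,ξ), (2,ρ), (2,σ), (3,ξ), (3,ρ), (3,σ)}
These 21 distinct sets form the basis B.
Close under arbitrary unions to get τ_{X×Y}; counting gives |τ_{X×Y}| = 70.


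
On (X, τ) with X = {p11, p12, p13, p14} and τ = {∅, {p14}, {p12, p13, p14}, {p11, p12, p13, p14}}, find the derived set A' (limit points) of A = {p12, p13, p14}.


A' = {p11, p12, p13}

For each x ∈ X, list the open sets U ∈ τ with x ∈ U, then check whether U ∩ (A ∖ {x}) ≠ ∅ for every such U.
  x = p11: opens ∋ x are {p11, p12, p13, p14}; each meets A ∖ {p11}, so x IS a limit point.
  x = p12: opens ∋ x are {p12, p13, p14}, {p11, p12, p13, p14}; each meets A ∖ {p12}, so x IS a limit point.
  x = p13: opens ∋ x are {p12, p13, p14}, {p11, p12, p13, p14}; each meets A ∖ {p13}, so x IS a limit point.
  x = p14: open {p14} ∋ x has {p14} ∩ (A ∖ {p14}) = ∅, so x is NOT a limit point.
Collecting: A' = {p11, p12, p13}.


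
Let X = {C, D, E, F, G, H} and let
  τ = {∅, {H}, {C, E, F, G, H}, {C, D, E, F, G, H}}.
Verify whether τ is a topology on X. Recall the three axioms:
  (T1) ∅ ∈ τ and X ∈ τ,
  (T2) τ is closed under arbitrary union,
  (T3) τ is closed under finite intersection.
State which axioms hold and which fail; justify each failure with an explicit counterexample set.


τ IS a topology on X.

Axiom (T1): ∅ ∈ τ? Yes; X ∈ τ? Yes.
Axiom (T2/T3): check pairwise unions and intersections of members of τ.
All pairwise intersections and unions checked — each lies in τ. Therefore τ satisfies (T1), (T2), (T3): it IS a topology on X.


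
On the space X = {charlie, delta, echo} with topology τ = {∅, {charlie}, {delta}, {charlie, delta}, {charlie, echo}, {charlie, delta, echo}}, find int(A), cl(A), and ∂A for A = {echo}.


int(A) = ∅, cl(A) = {echo}, ∂A = {echo}.

Closed sets in (X, τ) are complements of opens:
  closed(X, τ) = {∅, {delta}, {echo}, {charlie, echo}, {delta, echo}, {charlie, delta, echo}}.
int(A) = ⋃ {U ∈ τ : U ⊆ A}. Opens contained in A: ∅.
Taking the union of these: int(A) = ∅.
cl(A) = ⋂ {C closed : A ⊆ C}. Closed sets containing A: {echo}, {charlie, echo}, {delta, echo}, {charlie, delta, echo}.
Intersecting these: cl(A) = {echo}.
∂A = cl(A) ∖ int(A) = {echo} ∖ ∅ = {echo}.


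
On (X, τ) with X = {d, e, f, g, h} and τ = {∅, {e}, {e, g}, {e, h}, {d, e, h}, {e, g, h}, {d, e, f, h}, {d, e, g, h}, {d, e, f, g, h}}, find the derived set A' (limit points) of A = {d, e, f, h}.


A' = {d, f, g, h}

For each x ∈ X, list the open sets U ∈ τ with x ∈ U, then check whether U ∩ (A ∖ {x}) ≠ ∅ for every such U.
  x = d: opens ∋ x are {d, e, h}, {d, e, f, h}, {d, e, g, h}, {d, e, f, g, h}; each meets A ∖ {d}, so x IS a limit point.
  x = e: open {e} ∋ x has {e} ∩ (A ∖ {e}) = ∅, so x is NOT a limit point.
  x = f: opens ∋ x are {d, e, f, h}, {d, e, f, g, h}; each meets A ∖ {f}, so x IS a limit point.
  x = g: opens ∋ x are {e, g}, {e, g, h}, {d, e, g, h}, {d, e, f, g, h}; each meets A ∖ {g}, so x IS a limit point.
  x = h: opens ∋ x are {e, h}, {d, e, h}, {e, g, h}, {d, e, f, h}, {d, e, g, h}, {d, e, f, g, h}; each meets A ∖ {h}, so x IS a limit point.
Collecting: A' = {d, f, g, h}.


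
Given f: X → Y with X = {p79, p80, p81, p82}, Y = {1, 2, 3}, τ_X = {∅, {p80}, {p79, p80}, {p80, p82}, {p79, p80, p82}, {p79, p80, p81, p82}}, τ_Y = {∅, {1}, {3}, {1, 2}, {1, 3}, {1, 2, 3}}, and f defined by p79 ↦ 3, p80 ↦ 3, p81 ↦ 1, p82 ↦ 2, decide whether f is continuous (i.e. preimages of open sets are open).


f is NOT continuous.

Compute f^{-1}(U) for each U ∈ τ_Y:
  U = ∅: f^{-1}(U) = ∅ ∈ τ_X ✓.
  U = {1}: f^{-1}(U) = {p81} ∉ τ_X ✗.
  U = {3}: f^{-1}(U) = {p79, p80} ∈ τ_X ✓.
  U = {1, 2}: f^{-1}(U) = {p81, p82} ∉ τ_X ✗.
  U = {1, 3}: f^{-1}(U) = {p79, p80, p81} ∉ τ_X ✗.
  U = {1, 2, 3}: f^{-1}(U) = {p79, p80, p81, p82} ∈ τ_X ✓.
Found U = {1} with f^{-1}(U) = {p81} not in τ_X. Therefore f is NOT continuous.


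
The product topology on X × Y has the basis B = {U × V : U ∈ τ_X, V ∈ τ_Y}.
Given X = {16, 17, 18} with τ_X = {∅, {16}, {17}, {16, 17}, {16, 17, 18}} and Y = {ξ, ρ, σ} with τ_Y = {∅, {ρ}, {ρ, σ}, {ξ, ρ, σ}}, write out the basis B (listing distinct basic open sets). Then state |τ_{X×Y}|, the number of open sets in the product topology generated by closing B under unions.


Basis B = {∅ × ∅, {16} × {ρ}, {17} × {ρ}, {16} × {ρ, σ}, {16, 17} × {ρ}, {17} × {ρ, σ}, {16} × {ξ, ρ, σ}, {16, 17, 18} × {ρ}, {17} × {ξ, ρ, σ}, {16, 17} × {ρ, σ}, {16, 17} × {ξ, ρ, σ}, {16, 17, 18} × {ρ, σ}, {16, 17, 18} × {ξ, ρ, σ}}; |τ_{X×Y}| = 30.

Enumerate products U × V with U ∈ τ_X, V ∈ τ_Y (deduplicated):
  ∅ × ∅ = {} (∅)
  {16} × {ρ} = {(16,ρ)}
  {17} × {ρ} = {(17,ρ)}
  {16} × {ρ, σ} = {(16,ρ), (16,σ)}
  {16, 17} × {ρ} = {(16,ρ), (17,ρ)}
  {17} × {ρ, σ} = {(17,ρ), (17,σ)}
  {16} × {ξ, ρ, σ} = {(16,ξ), (16,ρ), (16,σ)}
  {16, 17, 18} × {ρ} = {(16,ρ), (17,ρ), (18,ρ)}
  {17} × {ξ, ρ, σ} = {(17,ξ), (17,ρ), (17,σ)}
  {16, 17} × {ρ, σ} = {(16,ρ), (16,σ), (17,ρ), (17,σ)}
  {16, 17} × {ξ, ρ, σ} = {(16,ξ), (16,ρ), (16,σ), (17,ξ), (17,ρ), (17,σ)}
  {16, 17, 18} × {ρ, σ} = {(16,ρ), (16,σ), (17,ρ), (17,σ), (18,ρ), (18,σ)}
  {16, 17, 18} × {ξ, ρ, σ} = {(16,ξ), (16,ρ), (16,σ), (17,ξ), (17,ρ), (17,σ), (18,ξ), (18,ρ), (18,σ)}
These 13 distinct sets form the basis B.
Close under arbitrary unions to get τ_{X×Y}; counting gives |τ_{X×Y}| = 30.


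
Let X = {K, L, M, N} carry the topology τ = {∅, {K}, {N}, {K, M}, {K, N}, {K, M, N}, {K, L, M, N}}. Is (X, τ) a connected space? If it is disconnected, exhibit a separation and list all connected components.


(X, τ) is connected.

Find clopen sets (U ∈ τ with X ∖ U ∈ τ):
  U = ∅, X ∖ U = {K, L, M, N} — both open, so U is clopen.
  U = {K, L, M, N}, X ∖ U = ∅ — both open, so U is clopen.
Only trivial clopens (∅ and X) exist, so (X, τ) is connected.
Compute connected components by grouping points that agree on all clopens:
  component: {K, L, M, N}


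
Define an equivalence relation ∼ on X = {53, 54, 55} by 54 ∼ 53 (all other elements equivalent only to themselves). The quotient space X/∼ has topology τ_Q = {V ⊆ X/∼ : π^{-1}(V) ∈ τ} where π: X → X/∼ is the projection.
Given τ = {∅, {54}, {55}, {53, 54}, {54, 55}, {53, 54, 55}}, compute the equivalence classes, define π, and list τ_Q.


X/∼ = {[53=54], [55]}; |τ_Q| = 4.

Equivalence classes: [53=54], [55].
Quotient map π: X → X/∼ sends 53 ↦ [53=54], 54 ↦ [53=54], 55 ↦ [55].
For each subset V ⊆ X/∼, compute π^{-1}(V) ⊆ X and check whether π^{-1}(V) ∈ τ. V is open in τ_Q iff π^{-1}(V) ∈ τ.
  V = {}: π^{-1}(V) = ∅ ∈ τ ✓.
  V = {[53=54]}: π^{-1}(V) = {53, 54} ∈ τ ✓.
  V = {[55]}: π^{-1}(V) = {55} ∈ τ ✓.
  V = {[53=54], [55]}: π^{-1}(V) = {53, 54, 55} ∈ τ ✓.
Open sets in the quotient: τ_Q = {{}, {[53=54]}, {[55]}, {[53=54], [55]}} (4 elements).


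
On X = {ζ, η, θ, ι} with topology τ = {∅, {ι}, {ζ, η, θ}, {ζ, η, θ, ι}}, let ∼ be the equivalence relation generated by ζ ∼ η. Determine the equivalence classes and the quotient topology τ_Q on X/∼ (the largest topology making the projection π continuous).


X/∼ = {[ζ=η], [θ], [ι]}; |τ_Q| = 4.

Equivalence classes: [ζ=η], [θ], [ι].
Quotient map π: X → X/∼ sends ζ ↦ [ζ=η], η ↦ [ζ=η], θ ↦ [θ], ι ↦ [ι].
For each subset V ⊆ X/∼, compute π^{-1}(V) ⊆ X and check whether π^{-1}(V) ∈ τ. V is open in τ_Q iff π^{-1}(V) ∈ τ.
  V = {}: π^{-1}(V) = ∅ ∈ τ ✓.
  V = {[ζ=η]}: π^{-1}(V) = {ζ, η} ∉ τ ✗.
  V = {[θ]}: π^{-1}(V) = {θ} ∉ τ ✗.
  V = {[ζ=η], [θ]}: π^{-1}(V) = {ζ, η, θ} ∈ τ ✓.
  V = {[ι]}: π^{-1}(V) = {ι} ∈ τ ✓.
  V = {[ζ=η], [ι]}: π^{-1}(V) = {ζ, η, ι} ∉ τ ✗.
  V = {[θ], [ι]}: π^{-1}(V) = {θ, ι} ∉ τ ✗.
  V = {[ζ=η], [θ], [ι]}: π^{-1}(V) = {ζ, η, θ, ι} ∈ τ ✓.
Open sets in the quotient: τ_Q = {{}, {[ζ=η], [θ]}, {[ι]}, {[ζ=η], [θ], [ι]}} (4 elements).


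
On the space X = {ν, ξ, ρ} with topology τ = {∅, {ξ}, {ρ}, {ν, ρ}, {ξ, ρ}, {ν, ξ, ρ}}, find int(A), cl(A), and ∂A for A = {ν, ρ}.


int(A) = {ν, ρ}, cl(A) = {ν, ρ}, ∂A = ∅.

Closed sets in (X, τ) are complements of opens:
  closed(X, τ) = {∅, {ν}, {ξ}, {ν, ξ}, {ν, ρ}, {ν, ξ, ρ}}.
int(A) = ⋃ {U ∈ τ : U ⊆ A}. Opens contained in A: ∅, {ρ}, {ν, ρ}.
Taking the union of these: int(A) = {ν, ρ}.
cl(A) = ⋂ {C closed : A ⊆ C}. Closed sets containing A: {ν, ρ}, {ν, ξ, ρ}.
Intersecting these: cl(A) = {ν, ρ}.
∂A = cl(A) ∖ int(A) = {ν, ρ} ∖ {ν, ρ} = ∅.


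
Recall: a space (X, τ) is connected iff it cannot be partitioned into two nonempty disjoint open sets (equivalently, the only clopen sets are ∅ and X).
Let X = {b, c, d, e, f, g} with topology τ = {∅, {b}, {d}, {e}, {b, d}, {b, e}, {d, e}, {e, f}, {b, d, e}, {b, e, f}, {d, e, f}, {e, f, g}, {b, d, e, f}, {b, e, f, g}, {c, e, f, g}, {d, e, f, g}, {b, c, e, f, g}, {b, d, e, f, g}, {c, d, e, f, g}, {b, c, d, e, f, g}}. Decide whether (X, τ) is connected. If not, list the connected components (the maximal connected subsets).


(X, τ) is disconnected; components = [{b}, {d}, {c, e, f, g}].

Find clopen sets (U ∈ τ with X ∖ U ∈ τ):
  U = ∅, X ∖ U = {b, c, d, e, f, g} — both open, so U is clopen.
  U = {b}, X ∖ U = {c, d, e, f, g} — both open, so U is clopen.
  U = {d}, X ∖ U = {b, c, e, f, g} — both open, so U is clopen.
  U = {b, d}, X ∖ U = {c, e, f, g} — both open, so U is clopen.
  U = {c, e, f, g}, X ∖ U = {b, d} — both open, so U is clopen.
  U = {b, c, e, f, g}, X ∖ U = {d} — both open, so U is clopen.
  U = {c, d, e, f, g}, X ∖ U = {b} — both open, so U is clopen.
  U = {b, c, d, e, f, g}, X ∖ U = ∅ — both open, so U is clopen.
Nontrivial clopen(s) exist: e.g. {c, d, e, f, g}. So (X, τ) is disconnected.
Compute connected components by grouping points that agree on all clopens:
  component: {b}
  component: {d}
  component: {c, e, f, g}
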